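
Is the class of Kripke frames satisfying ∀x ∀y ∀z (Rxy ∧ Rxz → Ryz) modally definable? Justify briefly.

Yes: it is the Euclidean property, defined by the 5 schema ◇r → □◇r.
Suppose ◇r→□◇r is valid. Take Rxy, Rxz and set V(r)={y}. Then ◇r at x, so □◇r at x, so ◇r at z, so some w with Rzw has r; w=y, i.e. Rzy. By symmetry of the argument, Ryz.

Yes, by ◇r → □◇r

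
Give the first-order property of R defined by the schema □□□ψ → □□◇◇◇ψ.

This is a Sahlqvist (Geach-type) schema ◇^0□^3ψ → □^2◇^3ψ.
Minimal-valuation argument: fix x; take any y with xR^0y and any z with xR^2z. Set V(ψ) to the set of worlds R-reachable from y in exactly 3 steps. Then □^3ψ holds at y, so the antecedent holds at x; validity forces ◇^3ψ at z, giving a w with zR^3w and yR^3w.
First-order correspondent: ∀x ∀z (xR²z → ∃w (xR³w ∧ zR³w)).

∀x ∀z (xR²z → ∃w (xR³w ∧ zR³w))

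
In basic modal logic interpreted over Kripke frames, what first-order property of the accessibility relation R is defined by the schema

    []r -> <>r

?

seriality

Suppose □r→◇r is valid. At any x set V(r)=W. Then □r at x, so ◇r at x, so x has a successor.
The converse is a direct semantic check.
Frame condition: forall x exists y Rxy.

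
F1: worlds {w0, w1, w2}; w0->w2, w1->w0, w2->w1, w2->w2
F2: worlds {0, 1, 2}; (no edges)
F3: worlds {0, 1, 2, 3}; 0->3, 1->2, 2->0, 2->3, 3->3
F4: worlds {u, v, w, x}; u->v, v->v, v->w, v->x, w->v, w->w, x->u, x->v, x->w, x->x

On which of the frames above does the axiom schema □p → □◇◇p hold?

Frame correspondent (Sahlqvist): ∀x ∀z (xRz → ∃w (xRw ∧ zR²w)) — i.e. a generalized confluence (Geach) condition.
F1: fails — w1Rw0 but no w with w1Rw and w0R²w.
F2: holds.
F3: fails — 1R2 but no w with 1Rw and 2R²w.
F4: holds.

F2, F4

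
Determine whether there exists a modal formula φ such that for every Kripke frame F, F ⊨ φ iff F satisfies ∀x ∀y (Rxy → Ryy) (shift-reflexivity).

Yes, by □(□r → r)

This is a Sahlqvist condition; the T□ axiom □(□r → r) defines it.
Suppose □(□r→r) is valid. Take Rxy and set V(r)={w : Ryw}. Then at y, □r holds; since □(□r→r) at x, □r→r at y, so r at y, i.e. Ryy.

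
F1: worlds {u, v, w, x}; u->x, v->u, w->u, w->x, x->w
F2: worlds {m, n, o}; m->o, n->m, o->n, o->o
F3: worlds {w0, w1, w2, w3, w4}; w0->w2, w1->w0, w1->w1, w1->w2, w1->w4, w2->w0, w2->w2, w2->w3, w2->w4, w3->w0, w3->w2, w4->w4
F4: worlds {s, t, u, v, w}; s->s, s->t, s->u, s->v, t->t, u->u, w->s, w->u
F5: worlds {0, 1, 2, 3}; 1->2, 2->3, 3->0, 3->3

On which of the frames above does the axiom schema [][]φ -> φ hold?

F3

Frame correspondent (Sahlqvist): forall x exists w (x R^2 w & x = w) — i.e. a generalized confluence (Geach) condition.
F1: fails — at u but no t with uR²t and u=t.
F2: fails — at m but no w with mR²w and m=w.
F3: condition met.
F4: fails — at v but no w* with vR²w* and v=w*.
F5: fails — at 0 but no w with 0R²w and 0=w.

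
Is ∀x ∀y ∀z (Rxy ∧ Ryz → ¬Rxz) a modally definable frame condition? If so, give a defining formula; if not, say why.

If a class were modally definable it would be closed under surjective bounded morphisms (Goldblatt–Thomason).
The 7-cycle (worlds s,t,u,v,w,x,y with s→t→u→v→w→x→y→s) is intransitive. Mapping every world to a single reflexive point • is a surjective bounded morphism; the reflexive point is not intransitive (R••∧R•• but R••).
Hence intransitivity is not modally definable.

No — not modally definable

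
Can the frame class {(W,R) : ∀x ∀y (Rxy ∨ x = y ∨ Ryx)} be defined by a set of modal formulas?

If a class were modally definable it would be closed under disjoint unions (Goldblatt–Thomason).
Take 2 disjoint single-world reflexive frames: each is trivially connected, but their disjoint union has 2 worlds with no edge between distinct components, so it is not connected.
So no modal formula (or set of formulas) defines exactly the connected frames.

Not modally definable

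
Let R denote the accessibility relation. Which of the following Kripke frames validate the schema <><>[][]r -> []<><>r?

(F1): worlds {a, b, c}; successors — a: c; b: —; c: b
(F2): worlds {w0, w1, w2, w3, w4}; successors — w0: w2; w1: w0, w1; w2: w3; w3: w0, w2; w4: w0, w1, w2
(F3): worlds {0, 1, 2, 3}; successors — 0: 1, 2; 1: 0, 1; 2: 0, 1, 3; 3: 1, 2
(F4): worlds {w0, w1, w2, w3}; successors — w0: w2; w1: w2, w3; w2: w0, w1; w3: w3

The schema corresponds to a generalized confluence (Geach) condition: forall x forall y forall z ((x R^2 y & xRz) -> exists w (y R^2 w & z R^2 w)).
(F1): fails — aR²b, aRc but no w with bR²w and cR²w.
(F2): fails — w1R²w0, w1Rw1 but no w with w0R²w and w1R²w.
(F3): satisfies the condition.
(F4): fails — w0R²w0, w0Rw2 but no w with w0R²w and w2R²w.
Valid on: (F3).

(F3)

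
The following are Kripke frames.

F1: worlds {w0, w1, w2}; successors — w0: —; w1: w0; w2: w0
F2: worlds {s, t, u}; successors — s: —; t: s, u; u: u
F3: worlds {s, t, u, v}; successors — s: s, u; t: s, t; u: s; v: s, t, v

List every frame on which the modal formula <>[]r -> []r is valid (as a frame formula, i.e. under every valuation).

none

Frame correspondent (Sahlqvist): forall x forall y forall z ((xRy & xRz) -> exists w (yRw & z = w)) — i.e. a generalized confluence (Geach) condition.
F1: fails — w1Rw0, w1Rw0 but no w with w0Rw and w0=w.
F2: fails — tRs, tRs but no w with sRw and s=w.
F3: fails — sRu, sRu but no w with uRw and u=w.
Valid on no frame.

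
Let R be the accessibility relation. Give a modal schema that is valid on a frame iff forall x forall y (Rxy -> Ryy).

□(□q → q)

A defining formula is □(□q → q) (the T□ axiom).
Suppose □(□q→q) is valid. Take Rxy and set V(q)={w : Ryw}. Then at y, □q holds; since □(□q→q) at x, □q→q at y, so q at y, i.e. Ryy.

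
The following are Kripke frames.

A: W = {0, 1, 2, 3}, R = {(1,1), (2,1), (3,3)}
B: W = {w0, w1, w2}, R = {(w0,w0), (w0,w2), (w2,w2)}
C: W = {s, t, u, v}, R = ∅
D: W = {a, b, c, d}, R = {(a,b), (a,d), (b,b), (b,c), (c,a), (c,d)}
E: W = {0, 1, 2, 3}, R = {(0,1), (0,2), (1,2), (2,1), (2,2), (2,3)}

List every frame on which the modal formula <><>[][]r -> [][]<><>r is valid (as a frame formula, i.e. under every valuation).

The schema corresponds to a generalized confluence (Geach) condition: forall x forall y forall z ((x R^2 y & x R^2 z) -> exists w (y R^2 w & z R^2 w)).
A: ✓.
B: ✓.
C: ✓.
D: fails — bR²a, bR²d but no w with aR²w and dR²w.
E: fails — 0R²1, 0R²3 but no w with 1R²w and 3R²w.
Valid on: A, B, C.

A, B, C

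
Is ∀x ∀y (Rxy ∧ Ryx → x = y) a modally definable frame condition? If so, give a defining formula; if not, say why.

Not modally definable

Modal frame validity is preserved under surjective bounded morphisms.
The 6-cycle (worlds 0,1,2,3,4,5 with 0→1→2→3→4→5→0) is antisymmetric. Sending even-indexed worlds to s and odd-indexed worlds to t is a surjective bounded morphism onto the two-world frame with s↔t, which is not antisymmetric.
So the class is not modally definable.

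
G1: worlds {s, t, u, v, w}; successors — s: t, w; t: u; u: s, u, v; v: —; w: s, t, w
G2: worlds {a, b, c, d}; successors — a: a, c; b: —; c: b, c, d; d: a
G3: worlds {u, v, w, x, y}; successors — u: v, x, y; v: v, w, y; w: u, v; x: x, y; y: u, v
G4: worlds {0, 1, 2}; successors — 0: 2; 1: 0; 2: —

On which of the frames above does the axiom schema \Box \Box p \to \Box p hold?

This is the axiom for density; its first-order frame correspondent is \forall x \forall y (Rxy \to \exists z (Rxz \wedge Rzy)).
G1: holds.
G2: holds.
G3: fails — Rwu but no z with Rwz and Rzu.
G4: fails — R10 but no z with R1z and Rz0.

G1, G2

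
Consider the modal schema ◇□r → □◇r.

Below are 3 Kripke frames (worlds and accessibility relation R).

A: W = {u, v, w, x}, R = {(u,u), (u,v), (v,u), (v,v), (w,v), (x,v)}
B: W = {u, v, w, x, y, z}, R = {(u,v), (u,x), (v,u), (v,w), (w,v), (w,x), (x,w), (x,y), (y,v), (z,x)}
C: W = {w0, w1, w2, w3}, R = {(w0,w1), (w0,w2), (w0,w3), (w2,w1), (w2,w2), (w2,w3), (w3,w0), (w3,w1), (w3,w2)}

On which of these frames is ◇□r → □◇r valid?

A, B

Frame correspondent (Sahlqvist): ∀x ∀y ∀z (Rxy ∧ Rxz → ∃w (Ryw ∧ Rzw)) — i.e. convergence.
A: ✓.
B: ✓.
C: fails — Rw0w1 and Rw0w1 but w1 and w1 have no common successor.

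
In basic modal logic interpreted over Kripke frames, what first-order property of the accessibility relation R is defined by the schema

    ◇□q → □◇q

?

convergence: ∀x ∀y ∀z (Rxy ∧ Rxz → ∃w (Ryw ∧ Rzw))

Suppose ◇□q→□◇q is valid. Take Rxy, Rxz and set V(q)={w : Ryw}. Then □q at y so ◇□q at x, so □◇q at x, so ◇q at z, giving w with Rzw and Ryw.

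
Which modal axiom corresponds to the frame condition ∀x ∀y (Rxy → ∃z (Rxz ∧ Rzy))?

□□s → □s

This is density; the standard corresponding axiom is C4: □□s → □s.
Suppose □□s→□s is valid. Take Rxy and set V(s)={w : xR²w}. Then □□s at x, so □s at x, so s at y, i.e. ∃z(Rxz∧Rzy).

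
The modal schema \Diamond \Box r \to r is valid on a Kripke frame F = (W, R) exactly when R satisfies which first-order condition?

Replacing r by ¬r and contraposing gives the equivalent schema r → □◇r.
Suppose r→□◇r is valid. Take Rxy and set V(r)={x}. Then r at x, so □◇r at x, so ◇r at y, so some z with Ryz has r; z=x, i.e. Ryx.

Symmetry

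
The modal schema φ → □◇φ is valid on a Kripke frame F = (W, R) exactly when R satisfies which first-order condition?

symmetry

This schema is the B axiom.
It corresponds to symmetry: ∀x ∀y (Rxy → Ryx).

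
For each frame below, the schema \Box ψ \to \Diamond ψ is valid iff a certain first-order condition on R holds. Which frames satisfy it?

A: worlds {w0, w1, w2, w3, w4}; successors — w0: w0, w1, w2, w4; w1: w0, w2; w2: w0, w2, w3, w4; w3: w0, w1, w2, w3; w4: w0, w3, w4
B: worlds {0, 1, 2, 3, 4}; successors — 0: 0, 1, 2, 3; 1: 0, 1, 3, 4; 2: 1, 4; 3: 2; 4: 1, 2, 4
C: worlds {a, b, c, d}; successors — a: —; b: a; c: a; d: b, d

The schema corresponds to seriality: \forall x \exists y Rxy.
A: satisfies the condition.
B: satisfies the condition.
C: fails — world a has no successor.

A, B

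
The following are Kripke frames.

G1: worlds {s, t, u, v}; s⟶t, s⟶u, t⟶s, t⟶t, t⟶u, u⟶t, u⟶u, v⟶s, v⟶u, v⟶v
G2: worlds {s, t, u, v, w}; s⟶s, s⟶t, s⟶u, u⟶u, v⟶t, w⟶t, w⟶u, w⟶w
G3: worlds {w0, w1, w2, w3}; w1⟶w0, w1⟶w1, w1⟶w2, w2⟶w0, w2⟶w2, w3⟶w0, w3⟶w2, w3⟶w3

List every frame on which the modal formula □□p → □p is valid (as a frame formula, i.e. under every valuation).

G1, G3

This is the axiom for density; its first-order frame correspondent is ∀x ∀y (Rxy → ∃z (Rxz ∧ Rzy)).
G1: condition met.
G2: fails — Rvt but no z with Rvz and Rzt.
G3: condition met.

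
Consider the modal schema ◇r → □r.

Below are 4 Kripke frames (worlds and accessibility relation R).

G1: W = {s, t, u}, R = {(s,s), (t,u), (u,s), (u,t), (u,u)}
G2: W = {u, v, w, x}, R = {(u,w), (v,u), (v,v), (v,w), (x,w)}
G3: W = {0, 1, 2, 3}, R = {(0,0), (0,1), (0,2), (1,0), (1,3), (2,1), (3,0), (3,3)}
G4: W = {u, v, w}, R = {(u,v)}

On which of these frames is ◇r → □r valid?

The schema corresponds to partial functionality: ∀x ∀y ∀z (Rxy ∧ Rxz → y = z).
G1: fails — u sees both s and t.
G2: fails — v sees both u and v.
G3: fails — 0 sees both 0 and 1.
G4: holds.

G4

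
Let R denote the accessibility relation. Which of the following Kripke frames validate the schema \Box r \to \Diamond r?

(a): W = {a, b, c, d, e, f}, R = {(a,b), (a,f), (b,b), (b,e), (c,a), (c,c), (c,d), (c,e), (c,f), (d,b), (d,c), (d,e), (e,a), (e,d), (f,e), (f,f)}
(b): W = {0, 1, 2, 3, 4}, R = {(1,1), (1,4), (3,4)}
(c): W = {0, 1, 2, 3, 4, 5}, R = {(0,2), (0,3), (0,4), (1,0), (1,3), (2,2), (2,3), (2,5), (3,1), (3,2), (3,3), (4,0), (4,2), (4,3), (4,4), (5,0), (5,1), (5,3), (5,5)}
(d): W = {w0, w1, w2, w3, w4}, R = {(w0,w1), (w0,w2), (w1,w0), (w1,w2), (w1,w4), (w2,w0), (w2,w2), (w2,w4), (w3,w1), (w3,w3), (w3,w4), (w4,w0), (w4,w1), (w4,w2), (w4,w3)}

(a), (c), (d)

Frame correspondent (Sahlqvist): \forall x \exists y Rxy — i.e. seriality.
(a): condition met.
(b): fails — world 0 has no successor.
(c): condition met.
(d): condition met.
Valid on: (a), (c), (d).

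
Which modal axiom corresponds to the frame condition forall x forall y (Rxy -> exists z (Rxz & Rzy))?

□□s → □s

The condition is density. The C4 schema □□s → □s defines it.
Suppose □□s→□s is valid. Take Rxy and set V(s)={w : xR²w}. Then □□s at x, so □s at x, so s at y, i.e. ∃z(Rxz∧Rzy).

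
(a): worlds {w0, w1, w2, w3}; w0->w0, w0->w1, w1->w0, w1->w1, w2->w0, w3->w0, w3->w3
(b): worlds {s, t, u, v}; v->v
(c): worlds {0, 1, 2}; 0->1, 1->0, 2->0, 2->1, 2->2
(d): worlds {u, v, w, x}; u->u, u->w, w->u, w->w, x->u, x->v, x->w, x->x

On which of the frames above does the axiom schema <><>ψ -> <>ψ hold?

(b), (d)

This is the axiom for transitivity; its first-order frame correspondent is forall x forall y forall z (Rxy & Ryz -> Rxz).
(a): fails — Rw3w0 and Rw0w1 but not Rw3w1.
(b): ✓.
(c): fails — R10 and R01 but not R11.
(d): ✓.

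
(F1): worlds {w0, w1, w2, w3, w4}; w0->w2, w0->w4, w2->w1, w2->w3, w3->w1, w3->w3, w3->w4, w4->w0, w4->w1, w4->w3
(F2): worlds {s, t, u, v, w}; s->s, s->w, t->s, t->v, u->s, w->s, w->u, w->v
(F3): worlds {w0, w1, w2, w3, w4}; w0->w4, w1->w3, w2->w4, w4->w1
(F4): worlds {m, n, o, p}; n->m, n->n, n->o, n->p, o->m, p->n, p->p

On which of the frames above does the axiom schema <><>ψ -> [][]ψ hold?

(F3)

Frame correspondent (Sahlqvist): forall x forall y forall z ((x R^2 y & x R^2 z) -> exists w (y = w & z = w)) — i.e. a generalized confluence (Geach) condition.
(F1): fails — w0R²w0, w0R²w1 but w0 ≠ w1.
(F2): fails — sR²s, sR²u but s ≠ u.
(F3): satisfies the condition.
(F4): fails — nR²m, nR²n but m ≠ n.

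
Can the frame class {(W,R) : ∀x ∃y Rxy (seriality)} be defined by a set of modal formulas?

Yes — defined by □r → ◇r

Yes: it is seriality, defined by the D schema □r → ◇r.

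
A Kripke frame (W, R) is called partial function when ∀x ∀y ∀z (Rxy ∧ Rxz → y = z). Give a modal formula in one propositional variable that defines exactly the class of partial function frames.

A defining formula is ◇q → □q (the CD axiom).
Suppose ◇q→□q is valid. Take Rxy, Rxz and set V(q)={y}. Then ◇q at x, so □q at x, so q at z, i.e. z=y.

◇q → □q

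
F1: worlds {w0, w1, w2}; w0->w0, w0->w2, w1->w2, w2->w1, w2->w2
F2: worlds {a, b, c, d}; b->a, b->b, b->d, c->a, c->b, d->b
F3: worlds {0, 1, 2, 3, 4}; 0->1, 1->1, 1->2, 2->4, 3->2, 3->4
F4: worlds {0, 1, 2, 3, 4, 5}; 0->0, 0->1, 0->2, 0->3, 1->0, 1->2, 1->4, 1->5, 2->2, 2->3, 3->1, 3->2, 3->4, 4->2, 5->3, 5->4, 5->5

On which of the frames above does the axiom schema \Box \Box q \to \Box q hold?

F1, F2

Frame correspondent (Sahlqvist): \forall x \forall y (Rxy \to \exists z (Rxz \wedge Rzy)) — i.e. density.
F1: holds.
F2: holds.
F3: fails — R32 but no z with R3z and Rz2.
F4: fails — R31 but no z with R3z and Rz1.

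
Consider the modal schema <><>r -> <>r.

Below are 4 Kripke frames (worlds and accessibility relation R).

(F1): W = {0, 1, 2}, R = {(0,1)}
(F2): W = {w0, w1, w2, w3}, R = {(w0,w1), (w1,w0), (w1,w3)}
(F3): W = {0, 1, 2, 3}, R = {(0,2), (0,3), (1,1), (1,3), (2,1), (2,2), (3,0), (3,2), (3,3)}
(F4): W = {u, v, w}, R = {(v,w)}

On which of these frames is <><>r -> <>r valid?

(F1), (F4)

Frame correspondent (Sahlqvist): forall x forall y forall z (Rxy & Ryz -> Rxz) — i.e. transitivity.
(F1): satisfies the condition.
(F2): fails — Rw0w1 and Rw1w0 but not Rw0w0.
(F3): fails — R32 and R21 but not R31.
(F4): satisfies the condition.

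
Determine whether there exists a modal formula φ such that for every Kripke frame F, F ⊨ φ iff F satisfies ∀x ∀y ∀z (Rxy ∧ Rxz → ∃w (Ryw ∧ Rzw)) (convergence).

Definable; ◇□p → □◇p defines it

Yes: it is convergence, defined by the .2 schema ◇□p → □◇p.
Suppose ◇□p→□◇p is valid. Take Rxy, Rxz and set V(p)={w : Ryw}. Then □p at y so ◇□p at x, so □◇p at x, so ◇p at z, giving w with Rzw and Ryw.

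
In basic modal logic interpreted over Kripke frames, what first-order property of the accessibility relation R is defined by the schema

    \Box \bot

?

Emptiness of R

This schema is the Ver axiom.
It corresponds to emptiness of R: \forall x \forall y \neg Rxy.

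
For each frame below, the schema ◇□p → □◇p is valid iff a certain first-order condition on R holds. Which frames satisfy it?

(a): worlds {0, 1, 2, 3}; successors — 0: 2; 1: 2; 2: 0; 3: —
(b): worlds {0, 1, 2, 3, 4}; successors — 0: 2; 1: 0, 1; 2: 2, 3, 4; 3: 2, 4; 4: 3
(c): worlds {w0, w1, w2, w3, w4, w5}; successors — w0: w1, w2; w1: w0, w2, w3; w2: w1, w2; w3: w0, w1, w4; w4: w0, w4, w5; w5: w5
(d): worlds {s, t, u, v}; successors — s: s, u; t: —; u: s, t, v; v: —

(a)

Frame correspondent (Sahlqvist): ∀x ∀y ∀z (Rxy ∧ Rxz → ∃w (Ryw ∧ Rzw)) — i.e. convergence.
(a): condition met.
(b): fails — R10 and R11 but 0 and 1 have no common successor.
(c): fails — Rw3w0 and Rw3w4 but w0 and w4 have no common successor.
(d): fails — Ruv and Ruv but v and v have no common successor.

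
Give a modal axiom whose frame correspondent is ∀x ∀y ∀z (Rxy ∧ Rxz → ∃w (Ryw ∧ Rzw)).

◇□ψ → □◇ψ

The condition is convergence. The .2 schema ◇□ψ → □◇ψ defines it.
Suppose ◇□ψ→□◇ψ is valid. Take Rxy, Rxz and set V(ψ)={w : Ryw}. Then □ψ at y so ◇□ψ at x, so □◇ψ at x, so ◇ψ at z, giving w with Rzw and Ryw.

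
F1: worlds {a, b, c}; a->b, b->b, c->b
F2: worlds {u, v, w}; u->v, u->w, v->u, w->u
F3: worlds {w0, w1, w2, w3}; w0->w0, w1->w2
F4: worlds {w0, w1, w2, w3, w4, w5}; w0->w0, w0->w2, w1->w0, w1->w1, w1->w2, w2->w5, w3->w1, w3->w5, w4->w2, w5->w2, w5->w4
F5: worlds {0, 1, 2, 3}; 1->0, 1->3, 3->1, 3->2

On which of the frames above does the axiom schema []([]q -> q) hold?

F1

This is the axiom for shift-reflexivity; its first-order frame correspondent is forall x forall y (Rxy -> Ryy).
F1: holds.
F2: fails — Ruv but not Rvv.
F3: fails — Rw1w2 but not Rw2w2.
F4: fails — Rw1w2 but not Rw2w2.
F5: fails — R10 but not R00.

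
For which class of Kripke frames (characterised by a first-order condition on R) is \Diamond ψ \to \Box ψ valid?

partial functionality

This is the CD axiom.
It corresponds to partial functionality: \forall x \forall y \forall z (Rxy \wedge Rxz \to y = z).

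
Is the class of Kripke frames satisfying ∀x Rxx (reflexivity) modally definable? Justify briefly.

Definable; □q → q defines it

This is a Sahlqvist condition; the T axiom □q → q defines it.
Suppose □q→q is valid. At any x set V(q)={w : Rxw}. Then □q holds at x, so q holds at x, i.e. Rxx.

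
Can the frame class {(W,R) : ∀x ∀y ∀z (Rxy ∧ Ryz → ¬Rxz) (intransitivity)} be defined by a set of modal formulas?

Any modally definable frame class is closed under surjective bounded morphisms.
The 5-cycle (worlds s,t,u,v,w with s→t→u→v→w→s) is intransitive. Mapping every world to a single reflexive point • is a surjective bounded morphism; the reflexive point is not intransitive (R••∧R•• but R••).
So no modal formula (or set of formulas) defines exactly the intransitive frames.

Not definable by any modal formula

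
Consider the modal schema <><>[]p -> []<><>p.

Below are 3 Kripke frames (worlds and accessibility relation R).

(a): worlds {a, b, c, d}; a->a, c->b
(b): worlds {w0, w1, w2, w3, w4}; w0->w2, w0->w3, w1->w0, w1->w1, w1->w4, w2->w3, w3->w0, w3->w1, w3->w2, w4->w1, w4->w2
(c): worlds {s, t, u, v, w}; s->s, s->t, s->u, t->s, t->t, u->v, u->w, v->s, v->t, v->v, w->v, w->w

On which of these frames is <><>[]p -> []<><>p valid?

Frame correspondent (Sahlqvist): forall x forall y forall z ((x R^2 y & xRz) -> exists w (yRw & z R^2 w)) — i.e. a generalized confluence (Geach) condition.
(a): condition met.
(b): fails — w0R²w2, w0Rw2 but no w with w2Rw and w2R²w.
(c): fails — sR²u, sRt but no w* with uRw* and tR²w*.

(a)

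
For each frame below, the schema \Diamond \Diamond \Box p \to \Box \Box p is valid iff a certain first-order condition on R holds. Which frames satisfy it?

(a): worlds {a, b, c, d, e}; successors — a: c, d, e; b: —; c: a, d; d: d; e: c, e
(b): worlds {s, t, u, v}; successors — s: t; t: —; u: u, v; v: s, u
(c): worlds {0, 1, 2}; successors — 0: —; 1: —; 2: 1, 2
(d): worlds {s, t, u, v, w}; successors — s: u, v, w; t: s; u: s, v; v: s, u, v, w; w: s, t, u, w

This is the axiom for a generalized confluence (Geach) condition; its first-order frame correspondent is \forall x \forall y \forall z ((x R^2 y \wedge x R^2 z) \to \exists w (yRw \wedge z = w)).
(a): fails — aR²a, aR²a but no w with aRw and a=w.
(b): fails — uR²s, uR²s but no w with sRw and s=w.
(c): fails — 2R²1, 2R²1 but no w with 1Rw and 1=w.
(d): fails — sR²s, sR²s but no w* with sRw* and s=w*.
Valid on no frame.

none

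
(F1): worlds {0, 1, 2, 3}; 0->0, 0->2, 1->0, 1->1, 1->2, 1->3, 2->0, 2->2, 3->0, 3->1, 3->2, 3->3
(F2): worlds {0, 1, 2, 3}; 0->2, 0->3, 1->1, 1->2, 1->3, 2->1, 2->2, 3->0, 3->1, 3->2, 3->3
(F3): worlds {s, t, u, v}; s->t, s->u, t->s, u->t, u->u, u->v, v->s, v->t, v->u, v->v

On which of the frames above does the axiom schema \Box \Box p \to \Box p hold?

Frame correspondent (Sahlqvist): \forall x \forall y (Rxy \to \exists z (Rxz \wedge Rzy)) — i.e. density.
(F1): satisfies the condition.
(F2): satisfies the condition.
(F3): fails — Rts but no z with Rtz and Rzs.

(F1), (F2)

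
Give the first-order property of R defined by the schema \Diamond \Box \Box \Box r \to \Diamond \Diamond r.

\forall x \forall y (xRy \to \exists w (y R^3 w \wedge x R^2 w))

This is a Sahlqvist (Geach-type) schema ◇^1□^3r → □^0◇^2r.
Minimal-valuation argument: fix x; take any y with xR^1y and any z with xR^0z. Set V(r) to the set of worlds R-reachable from y in exactly 3 steps. Then □^3r holds at y, so the antecedent holds at x; validity forces ◇^2r at z, giving a w with zR^2w and yR^3w.
First-order correspondent: \forall x \forall y (xRy \to \exists w (y R^3 w \wedge x R^2 w)).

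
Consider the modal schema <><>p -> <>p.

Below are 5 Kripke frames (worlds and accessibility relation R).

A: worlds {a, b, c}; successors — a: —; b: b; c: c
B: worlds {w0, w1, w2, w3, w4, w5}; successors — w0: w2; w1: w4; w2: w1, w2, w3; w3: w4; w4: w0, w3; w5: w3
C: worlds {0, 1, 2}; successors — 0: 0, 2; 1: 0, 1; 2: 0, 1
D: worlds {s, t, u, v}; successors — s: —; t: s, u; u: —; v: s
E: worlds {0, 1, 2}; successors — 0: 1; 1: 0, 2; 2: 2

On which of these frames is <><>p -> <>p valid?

A, D

Frame correspondent (Sahlqvist): forall x forall y forall z (Rxy & Ryz -> Rxz) — i.e. transitivity.
A: satisfies the condition.
B: fails — Rw4w0 and Rw0w2 but not Rw4w2.
C: fails — R10 and R02 but not R12.
D: satisfies the condition.
E: fails — R01 and R12 but not R02.
Valid on: A, D.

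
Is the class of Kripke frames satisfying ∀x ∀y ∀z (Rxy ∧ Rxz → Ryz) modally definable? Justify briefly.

Yes — defined by ◇p → □◇p

This is a Sahlqvist condition; the 5 axiom ◇p → □◇p defines it.
Suppose ◇p→□◇p is valid. Take Rxy, Rxz and set V(p)={y}. Then ◇p at x, so □◇p at x, so ◇p at z, so some w with Rzw has p; w=y, i.e. Rzy. By symmetry of the argument, Ryz.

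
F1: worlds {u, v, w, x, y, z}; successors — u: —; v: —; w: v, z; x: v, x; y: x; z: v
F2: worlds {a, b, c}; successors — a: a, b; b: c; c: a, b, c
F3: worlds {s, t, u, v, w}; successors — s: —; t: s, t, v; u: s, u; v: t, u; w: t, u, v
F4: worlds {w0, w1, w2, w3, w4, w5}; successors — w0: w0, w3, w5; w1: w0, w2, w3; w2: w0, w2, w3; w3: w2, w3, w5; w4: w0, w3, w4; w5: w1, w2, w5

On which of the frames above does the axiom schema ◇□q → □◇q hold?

Frame correspondent (Sahlqvist): ∀x ∀y ∀z (Rxy ∧ Rxz → ∃w (Ryw ∧ Rzw)) — i.e. convergence.
F1: fails — Rwv and Rwv but v and v have no common successor.
F2: fails — Rab and Raa but b and a have no common successor.
F3: fails — Rtv and Rts but v and s have no common successor.
F4: holds.

F4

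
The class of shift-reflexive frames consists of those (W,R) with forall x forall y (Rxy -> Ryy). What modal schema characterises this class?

A defining formula is □(□p → p) (the T□ axiom).
Suppose □(□p→p) is valid. Take Rxy and set V(p)={w : Ryw}. Then at y, □p holds; since □(□p→p) at x, □p→p at y, so p at y, i.e. Ryy.

□(□p → p)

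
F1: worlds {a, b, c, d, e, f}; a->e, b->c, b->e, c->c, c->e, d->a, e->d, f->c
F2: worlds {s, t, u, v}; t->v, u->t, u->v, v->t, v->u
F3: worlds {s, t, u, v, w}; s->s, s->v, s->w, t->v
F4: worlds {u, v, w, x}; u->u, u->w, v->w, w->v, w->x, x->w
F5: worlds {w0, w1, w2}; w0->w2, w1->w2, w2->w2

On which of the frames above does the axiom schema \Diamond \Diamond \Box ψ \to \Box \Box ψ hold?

The schema corresponds to a generalized confluence (Geach) condition: \forall x \forall y \forall z ((x R^2 y \wedge x R^2 z) \to \exists w (yRw \wedge z = w)).
F1: fails — aR²d, aR²d but no w with dRw and d=w.
F2: fails — tR²t, tR²t but no w with tRw and t=w.
F3: fails — sR²v, sR²s but no w* with vRw* and s=w*.
F4: fails — uR²u, uR²v but no t with uRt and v=t.
F5: holds.
Valid on: F5.

F5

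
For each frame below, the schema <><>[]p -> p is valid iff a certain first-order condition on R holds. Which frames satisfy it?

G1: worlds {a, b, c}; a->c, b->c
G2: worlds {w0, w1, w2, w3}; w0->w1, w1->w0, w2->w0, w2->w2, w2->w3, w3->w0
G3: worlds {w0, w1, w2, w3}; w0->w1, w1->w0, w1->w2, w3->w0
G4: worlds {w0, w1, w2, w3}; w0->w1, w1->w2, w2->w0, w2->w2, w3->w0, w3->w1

G1

This is the axiom for a generalized confluence (Geach) condition; its first-order frame correspondent is forall x forall y (x R^2 y -> exists w (yRw & x = w)).
G1: condition met.
G2: fails — w0R²w0 but no w with w0Rw and w0=w.
G3: fails — w0R²w0 but no w with w0Rw and w0=w.
G4: fails — w1R²w2 but no w with w2Rw and w1=w.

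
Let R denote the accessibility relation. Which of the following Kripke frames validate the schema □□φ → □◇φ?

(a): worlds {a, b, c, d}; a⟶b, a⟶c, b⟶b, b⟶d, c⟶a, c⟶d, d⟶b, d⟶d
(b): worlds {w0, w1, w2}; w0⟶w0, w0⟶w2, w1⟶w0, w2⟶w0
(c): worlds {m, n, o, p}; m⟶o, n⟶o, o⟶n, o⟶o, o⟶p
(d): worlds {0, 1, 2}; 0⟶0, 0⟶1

Frame correspondent (Sahlqvist): ∀x ∀z (xRz → ∃w (xR²w ∧ zRw)) — i.e. a generalized confluence (Geach) condition.
(a): ✓.
(b): ✓.
(c): fails — oRp but no w with oR²w and pRw.
(d): fails — 0R1 but no w with 0R²w and 1Rw.

(a), (b)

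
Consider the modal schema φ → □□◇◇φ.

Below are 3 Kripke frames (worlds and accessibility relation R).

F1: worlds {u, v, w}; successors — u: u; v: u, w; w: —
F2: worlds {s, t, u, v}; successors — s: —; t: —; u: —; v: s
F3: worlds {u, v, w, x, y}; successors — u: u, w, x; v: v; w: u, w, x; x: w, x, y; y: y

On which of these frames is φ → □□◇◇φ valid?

Frame correspondent (Sahlqvist): ∀x ∀z (xR²z → ∃w (x = w ∧ zR²w)) — i.e. a generalized confluence (Geach) condition.
F1: fails — vR²u but no t with v=t and uR²t.
F2: satisfies the condition.
F3: fails — uR²y but no t with u=t and yR²t.

F2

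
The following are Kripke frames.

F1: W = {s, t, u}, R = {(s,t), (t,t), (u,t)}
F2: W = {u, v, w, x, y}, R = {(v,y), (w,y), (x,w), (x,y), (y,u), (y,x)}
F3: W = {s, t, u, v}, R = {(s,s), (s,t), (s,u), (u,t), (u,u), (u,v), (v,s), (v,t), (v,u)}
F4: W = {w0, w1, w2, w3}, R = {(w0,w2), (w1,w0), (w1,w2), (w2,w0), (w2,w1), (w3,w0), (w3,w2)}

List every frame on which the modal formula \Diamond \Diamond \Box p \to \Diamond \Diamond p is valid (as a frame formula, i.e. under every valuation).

This is the axiom for a generalized confluence (Geach) condition; its first-order frame correspondent is \forall x \forall y (x R^2 y \to \exists w (yRw \wedge x R^2 w)).
F1: satisfies the condition.
F2: fails — vR²u but no t with uRt and vR²t.
F3: fails — sR²t but no w with tRw and sR²w.
F4: fails — w0R²w0 but no w with w0Rw and w0R²w.
Valid on: F1.

F1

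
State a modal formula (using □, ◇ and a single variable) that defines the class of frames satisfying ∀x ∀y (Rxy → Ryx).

This is symmetry; the standard corresponding axiom is B: r → □◇r.
Suppose r→□◇r is valid. Take Rxy and set V(r)={x}. Then r at x, so □◇r at x, so ◇r at y, so some z with Ryz has r; z=x, i.e. Ryx.

r → □◇r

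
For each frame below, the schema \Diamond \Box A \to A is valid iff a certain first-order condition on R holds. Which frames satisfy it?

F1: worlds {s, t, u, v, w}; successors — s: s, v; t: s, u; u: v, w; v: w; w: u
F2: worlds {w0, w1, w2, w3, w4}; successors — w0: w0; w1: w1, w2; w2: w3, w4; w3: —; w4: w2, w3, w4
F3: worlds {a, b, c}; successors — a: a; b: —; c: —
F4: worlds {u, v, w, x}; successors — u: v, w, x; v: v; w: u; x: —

The schema corresponds to symmetry: \forall x \forall y (Rxy \to Ryx).
F1: fails — Ruv but not Rvu.
F2: fails — Rw1w2 but not Rw2w1.
F3: satisfies the condition.
F4: fails — Ruv but not Rvu.
Valid on: F3.

F3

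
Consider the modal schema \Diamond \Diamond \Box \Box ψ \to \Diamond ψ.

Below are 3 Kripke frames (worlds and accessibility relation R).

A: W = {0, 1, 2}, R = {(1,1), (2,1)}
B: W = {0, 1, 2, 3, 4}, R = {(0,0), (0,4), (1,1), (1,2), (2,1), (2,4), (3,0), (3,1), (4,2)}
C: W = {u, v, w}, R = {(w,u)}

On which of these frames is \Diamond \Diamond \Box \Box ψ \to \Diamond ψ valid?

A, C

The schema corresponds to a generalized confluence (Geach) condition: \forall x \forall y (x R^2 y \to \exists w (y R^2 w \wedge xRw)).
A: condition met.
B: fails — 0R²2 but no w with 2R²w and 0Rw.
C: condition met.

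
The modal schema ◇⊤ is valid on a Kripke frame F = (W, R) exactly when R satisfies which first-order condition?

◇⊤ holds at w iff w has a successor, so frame-validity of ◇⊤ is exactly seriality. Equivalently via □q → ◇q:
Suppose □q→◇q is valid. At any x set V(q)=W. Then □q at x, so ◇q at x, so x has a successor.

seriality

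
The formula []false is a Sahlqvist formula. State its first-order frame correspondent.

This is the Ver axiom.
It corresponds to emptiness of R: forall x forall y ~Rxy.

emptiness of R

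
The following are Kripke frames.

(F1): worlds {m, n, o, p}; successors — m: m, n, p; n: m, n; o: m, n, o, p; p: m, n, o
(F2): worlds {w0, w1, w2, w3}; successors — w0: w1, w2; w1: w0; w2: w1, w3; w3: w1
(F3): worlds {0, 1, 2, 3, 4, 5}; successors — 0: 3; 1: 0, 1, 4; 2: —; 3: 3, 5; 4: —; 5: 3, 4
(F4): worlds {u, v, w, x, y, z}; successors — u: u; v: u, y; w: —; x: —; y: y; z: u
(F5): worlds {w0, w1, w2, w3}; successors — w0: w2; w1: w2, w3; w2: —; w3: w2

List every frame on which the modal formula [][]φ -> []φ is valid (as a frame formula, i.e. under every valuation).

(F1), (F4)

The schema corresponds to density: forall x forall y (Rxy -> exists z (Rxz & Rzy)).
(F1): satisfies the condition.
(F2): fails — Rw1w0 but no z with Rw1z and Rzw0.
(F3): fails — R54 but no z with R5z and Rz4.
(F4): satisfies the condition.
(F5): fails — Rw0w2 but no z with Rw0z and Rzw2.
Valid on: (F1), (F4).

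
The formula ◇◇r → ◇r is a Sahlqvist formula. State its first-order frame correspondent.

Equivalently (dual form): □r → □□r.
Suppose □r→□□r is valid. Take Rxy, Ryz and set V(r)={w : Rxw}. Then □r at x, so □□r at x, so □r at y, so r at z, i.e. Rxz.
Conversely, on a frame with transitivity the schema holds at every world under every valuation.
Frame condition: ∀x ∀y ∀z (Rxy ∧ Ryz → Rxz).

Transitivity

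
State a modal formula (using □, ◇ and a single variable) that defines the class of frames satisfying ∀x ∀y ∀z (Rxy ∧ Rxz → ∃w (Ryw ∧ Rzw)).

This is convergence; the standard corresponding axiom is .2: ◇□r → □◇r.
Suppose ◇□r→□◇r is valid. Take Rxy, Rxz and set V(r)={w : Ryw}. Then □r at y so ◇□r at x, so □◇r at x, so ◇r at z, giving w with Rzw and Ryw.

◇□r → □◇r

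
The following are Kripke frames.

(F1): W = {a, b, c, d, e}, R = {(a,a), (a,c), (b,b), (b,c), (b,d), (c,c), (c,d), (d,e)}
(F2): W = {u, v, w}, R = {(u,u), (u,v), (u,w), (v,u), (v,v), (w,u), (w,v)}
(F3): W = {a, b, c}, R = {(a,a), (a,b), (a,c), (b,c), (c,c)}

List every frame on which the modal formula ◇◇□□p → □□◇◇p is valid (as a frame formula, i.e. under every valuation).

(F2), (F3)

Frame correspondent (Sahlqvist): ∀x ∀y ∀z ((xR²y ∧ xR²z) → ∃w (yR²w ∧ zR²w)) — i.e. a generalized confluence (Geach) condition.
(F1): fails — aR²a, aR²d but no w with aR²w and dR²w.
(F2): holds.
(F3): holds.
Valid on: (F2), (F3).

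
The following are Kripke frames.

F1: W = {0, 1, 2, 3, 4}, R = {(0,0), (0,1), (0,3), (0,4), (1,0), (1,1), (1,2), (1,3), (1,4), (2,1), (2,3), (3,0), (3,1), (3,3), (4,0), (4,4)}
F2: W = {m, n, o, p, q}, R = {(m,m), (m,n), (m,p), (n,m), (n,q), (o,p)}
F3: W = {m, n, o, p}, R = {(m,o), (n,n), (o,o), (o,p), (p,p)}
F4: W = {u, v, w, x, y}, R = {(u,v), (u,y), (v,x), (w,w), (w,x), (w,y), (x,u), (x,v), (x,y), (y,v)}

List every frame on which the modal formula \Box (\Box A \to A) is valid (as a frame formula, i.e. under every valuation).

The schema corresponds to shift-reflexivity: \forall x \forall y (Rxy \to Ryy).
F1: fails — R12 but not R22.
F2: fails — Rop but not Rpp.
F3: ✓.
F4: fails — Ruv but not Rvv.
Valid on: F3.

F3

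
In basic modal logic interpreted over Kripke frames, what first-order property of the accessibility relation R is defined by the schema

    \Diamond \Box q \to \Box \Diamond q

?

Convergence

Suppose ◇□q→□◇q is valid. Take Rxy, Rxz and set V(q)={w : Ryw}. Then □q at y so ◇□q at x, so □◇q at x, so ◇q at z, giving w with Rzw and Ryw.
The converse is a direct semantic check.
Frame condition: \forall x \forall y \forall z (Rxy \wedge Rxz \to \exists w (Ryw \wedge Rzw)).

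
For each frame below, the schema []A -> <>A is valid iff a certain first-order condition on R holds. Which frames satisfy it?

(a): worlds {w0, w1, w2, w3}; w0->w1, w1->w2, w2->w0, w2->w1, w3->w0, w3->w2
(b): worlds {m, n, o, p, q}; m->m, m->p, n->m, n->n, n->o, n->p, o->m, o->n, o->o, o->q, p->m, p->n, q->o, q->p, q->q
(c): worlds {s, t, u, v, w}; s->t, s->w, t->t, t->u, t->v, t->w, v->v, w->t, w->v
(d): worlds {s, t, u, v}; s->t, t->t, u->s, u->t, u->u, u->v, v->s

The schema corresponds to seriality: forall x exists y Rxy.
(a): ✓.
(b): ✓.
(c): fails — world u has no successor.
(d): ✓.

(a), (b), (d)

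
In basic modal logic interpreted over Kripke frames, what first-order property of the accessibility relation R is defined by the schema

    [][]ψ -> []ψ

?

This is the C4 axiom.
Its frame correspondent is density — forall x forall y (Rxy -> exists z (Rxz & Rzy)).

Density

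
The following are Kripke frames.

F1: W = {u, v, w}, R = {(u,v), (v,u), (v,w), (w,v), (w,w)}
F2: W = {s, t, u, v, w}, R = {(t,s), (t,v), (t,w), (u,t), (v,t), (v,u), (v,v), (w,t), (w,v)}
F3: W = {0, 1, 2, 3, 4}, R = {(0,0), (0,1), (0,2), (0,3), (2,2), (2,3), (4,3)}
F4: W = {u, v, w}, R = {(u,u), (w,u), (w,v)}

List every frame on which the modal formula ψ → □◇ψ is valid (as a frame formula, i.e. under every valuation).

This is the axiom for symmetry; its first-order frame correspondent is ∀x ∀y (Rxy → Ryx).
F1: holds.
F2: fails — Rut but not Rtu.
F3: fails — R02 but not R20.
F4: fails — Rwu but not Ruw.
Valid on: F1.

F1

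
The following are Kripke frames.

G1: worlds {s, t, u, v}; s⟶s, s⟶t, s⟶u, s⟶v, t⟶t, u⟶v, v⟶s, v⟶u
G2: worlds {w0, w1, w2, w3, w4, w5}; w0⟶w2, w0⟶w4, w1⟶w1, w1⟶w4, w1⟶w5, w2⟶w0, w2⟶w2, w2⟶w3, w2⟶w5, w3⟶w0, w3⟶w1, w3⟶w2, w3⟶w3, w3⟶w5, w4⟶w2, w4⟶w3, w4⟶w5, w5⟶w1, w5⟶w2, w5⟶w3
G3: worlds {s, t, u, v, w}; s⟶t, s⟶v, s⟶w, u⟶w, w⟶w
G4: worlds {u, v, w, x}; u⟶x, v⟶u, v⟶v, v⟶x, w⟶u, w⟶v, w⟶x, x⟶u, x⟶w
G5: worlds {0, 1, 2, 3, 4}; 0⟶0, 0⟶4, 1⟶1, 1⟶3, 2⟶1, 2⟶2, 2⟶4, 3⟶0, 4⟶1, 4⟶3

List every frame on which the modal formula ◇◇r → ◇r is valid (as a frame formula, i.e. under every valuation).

Frame correspondent (Sahlqvist): ∀x ∀y ∀z (Rxy ∧ Ryz → Rxz) — i.e. transitivity.
G1: fails — Ruv and Rvu but not Ruu.
G2: fails — Rw3w1 and Rw1w4 but not Rw3w4.
G3: holds.
G4: fails — Rxw and Rwx but not Rxx.
G5: fails — R43 and R30 but not R40.

G3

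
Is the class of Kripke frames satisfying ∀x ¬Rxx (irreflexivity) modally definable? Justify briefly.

Modal frame validity is preserved under surjective bounded morphisms.
The 2-cycle (worlds 0,1 with 0→1→0) is irreflexive, and the map sending every world to a single reflexive point • is a surjective bounded morphism (forth: every edge maps to (•,•); back: every world has a successor). So any modal formula valid on the 2-cycle is also valid on the reflexive point, which is not irreflexive.
Hence irreflexivity is not modally definable.

Not modally definable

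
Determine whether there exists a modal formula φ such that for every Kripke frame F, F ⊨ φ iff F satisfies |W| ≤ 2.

No — not modally definable

If a class were modally definable it would be closed under disjoint unions (Goldblatt–Thomason).
Any modal formula valid on each of 3 disjoint one-world frames is valid on their disjoint union (validity is preserved under disjoint unions). Each one-world frame has |W|=1≤2, but the union has |W|=3.
Hence having at most 2 worlds is not modally definable.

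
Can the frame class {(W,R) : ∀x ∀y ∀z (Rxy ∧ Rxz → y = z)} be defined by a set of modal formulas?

The condition is partial functionality. A defining modal formula is ◇r → □r.
Suppose ◇r→□r is valid. Take Rxy, Rxz and set V(r)={y}. Then ◇r at x, so □r at x, so r at z, i.e. z=y.

Yes — defined by ◇r → □r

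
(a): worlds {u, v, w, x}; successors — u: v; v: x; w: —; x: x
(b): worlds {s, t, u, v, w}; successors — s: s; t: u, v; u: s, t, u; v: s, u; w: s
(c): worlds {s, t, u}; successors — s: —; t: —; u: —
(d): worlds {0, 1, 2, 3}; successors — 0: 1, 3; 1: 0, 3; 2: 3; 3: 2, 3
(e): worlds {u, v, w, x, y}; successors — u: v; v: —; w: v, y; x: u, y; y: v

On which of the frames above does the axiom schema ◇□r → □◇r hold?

(a), (c), (d)

The schema corresponds to convergence: ∀x ∀y ∀z (Rxy ∧ Rxz → ∃w (Ryw ∧ Rzw)).
(a): ✓.
(b): fails — Rut and Rus but t and s have no common successor.
(c): ✓.
(d): ✓.
(e): fails — Ruv and Ruv but v and v have no common successor.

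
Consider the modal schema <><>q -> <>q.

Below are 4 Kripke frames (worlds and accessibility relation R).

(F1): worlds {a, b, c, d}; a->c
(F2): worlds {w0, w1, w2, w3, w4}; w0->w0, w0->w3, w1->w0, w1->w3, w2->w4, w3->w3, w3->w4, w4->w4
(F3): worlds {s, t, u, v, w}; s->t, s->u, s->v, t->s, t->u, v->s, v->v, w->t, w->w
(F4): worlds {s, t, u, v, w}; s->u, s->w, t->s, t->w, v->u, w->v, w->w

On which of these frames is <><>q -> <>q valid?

(F1)

The schema corresponds to transitivity: forall x forall y forall z (Rxy & Ryz -> Rxz).
(F1): condition met.
(F2): fails — Rw1w3 and Rw3w4 but not Rw1w4.
(F3): fails — Rwt and Rts but not Rws.
(F4): fails — Rts and Rsu but not Rtu.
Valid on: (F1).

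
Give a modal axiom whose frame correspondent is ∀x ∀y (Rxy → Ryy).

The condition is shift-reflexivity. The T□ schema □(□r → r) defines it.
Suppose □(□r→r) is valid. Take Rxy and set V(r)={w : Ryw}. Then at y, □r holds; since □(□r→r) at x, □r→r at y, so r at y, i.e. Ryy.

□(□r → r)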